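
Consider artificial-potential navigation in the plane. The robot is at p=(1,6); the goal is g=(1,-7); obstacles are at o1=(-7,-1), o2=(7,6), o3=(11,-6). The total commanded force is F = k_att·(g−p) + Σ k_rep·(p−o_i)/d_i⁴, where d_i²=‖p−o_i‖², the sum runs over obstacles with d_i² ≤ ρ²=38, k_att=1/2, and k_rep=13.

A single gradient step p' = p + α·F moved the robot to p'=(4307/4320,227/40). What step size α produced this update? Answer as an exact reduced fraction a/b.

F_att = 1/2·(g−p) = 1/2·(0,-13) = (0.0000,-6.5000)
o1: d²=113 > ρ²=38 → inactive
o2: d²=36 ≤ ρ²=38; F_rep = 13·(-6,0)/36² = (-0.0602,0.0000)
o3: d²=244 > ρ²=38 → inactive
F = F_att + ΣF_rep = (-0.0602,-6.5000)
Δp = p'−p = (-0.0030,-0.3250); α = Δx/Fx = (-13/4320) / (-13/216) = 1/20
check: Δy/Fy = (-13/40) / (-13/2) = 1/20 ✓

α = 1/20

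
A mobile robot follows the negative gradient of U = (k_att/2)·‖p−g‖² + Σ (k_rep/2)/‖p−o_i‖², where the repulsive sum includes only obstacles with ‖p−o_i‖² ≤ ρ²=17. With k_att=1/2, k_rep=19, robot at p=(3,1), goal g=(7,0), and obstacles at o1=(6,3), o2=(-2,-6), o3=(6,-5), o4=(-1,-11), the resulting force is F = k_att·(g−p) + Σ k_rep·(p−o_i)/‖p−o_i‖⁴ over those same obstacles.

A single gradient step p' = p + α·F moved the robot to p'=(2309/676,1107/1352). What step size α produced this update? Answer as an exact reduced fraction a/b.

α = 1/4

F_att = 1/2·(g−p) = 1/2·(4,-1) = (2.0000,-0.5000)
o1: d²=13 ≤ ρ²=17; F_rep = 19·(-3,-2)/13² = (-0.3373,-0.2249)
o2: d²=74 > ρ²=17 → inactive
o3: d²=45 > ρ²=17 → inactive
o4: d²=160 > ρ²=17 → inactive
F = F_att + ΣF_rep = (1.6627,-0.7249)
Δp = p'−p = (0.4157,-0.1812); α = Δx/Fx = (281/676) / (281/169) = 1/4
check: Δy/Fy = (-245/1352) / (-245/338) = 1/4 ✓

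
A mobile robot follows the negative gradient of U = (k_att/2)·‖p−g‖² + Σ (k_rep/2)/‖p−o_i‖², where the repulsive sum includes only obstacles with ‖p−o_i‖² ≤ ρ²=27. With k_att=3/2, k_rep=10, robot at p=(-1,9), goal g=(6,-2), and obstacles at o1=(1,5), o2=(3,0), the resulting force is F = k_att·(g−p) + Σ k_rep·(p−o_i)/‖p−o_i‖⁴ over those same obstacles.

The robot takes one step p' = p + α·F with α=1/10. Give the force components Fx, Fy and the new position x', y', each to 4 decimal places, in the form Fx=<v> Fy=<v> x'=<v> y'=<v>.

Fx=10.4500 Fy=-16.4000 x'=0.0450 y'=7.3600

F_att = 3/2·(g−p) = 3/2·(7,-11) = (10.5000,-16.5000)
o1: d²=20 ≤ ρ²=27; F_rep = 10·(-2,4)/20² = (-0.0500,0.1000)
o2: d²=97 > ρ²=27 → inactive
F = F_att + ΣF_rep = (10.4500,-16.4000)
p' = p + 1/10·F = (0.0450,7.3600)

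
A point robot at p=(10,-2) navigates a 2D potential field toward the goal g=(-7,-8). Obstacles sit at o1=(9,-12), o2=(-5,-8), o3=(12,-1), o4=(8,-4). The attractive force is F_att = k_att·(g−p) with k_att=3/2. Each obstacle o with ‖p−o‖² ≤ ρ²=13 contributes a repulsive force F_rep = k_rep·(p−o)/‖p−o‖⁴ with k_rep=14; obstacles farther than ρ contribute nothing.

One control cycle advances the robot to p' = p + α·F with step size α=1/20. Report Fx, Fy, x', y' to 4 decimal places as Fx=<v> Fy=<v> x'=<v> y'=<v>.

F_att = 3/2·(g−p) = 3/2·(-17,-6) = (-25.5000,-9.0000)
o1: d²=101 > ρ²=13 → inactive
o2: d²=261 > ρ²=13 → inactive
o3: d²=5 ≤ ρ²=13; F_rep = 14·(-2,-1)/5² = (-1.1200,-0.5600)
o4: d²=8 ≤ ρ²=13; F_rep = 14·(2,2)/8² = (0.4375,0.4375)
F = F_att + ΣF_rep = (-26.1825,-9.1225)
p' = p + 1/20·F = (8.6909,-2.4561)

Fx=-26.1825 Fy=-9.1225 x'=8.6909 y'=-2.4561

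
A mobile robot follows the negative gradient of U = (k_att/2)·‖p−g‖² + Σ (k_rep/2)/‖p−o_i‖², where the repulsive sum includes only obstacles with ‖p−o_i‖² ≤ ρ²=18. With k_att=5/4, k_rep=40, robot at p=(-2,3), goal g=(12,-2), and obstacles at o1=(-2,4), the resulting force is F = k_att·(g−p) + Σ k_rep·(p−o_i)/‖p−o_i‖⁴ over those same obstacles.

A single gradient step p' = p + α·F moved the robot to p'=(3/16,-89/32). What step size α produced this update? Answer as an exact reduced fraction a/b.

α = 1/8

F_att = 5/4·(g−p) = 5/4·(14,-5) = (17.5000,-6.2500)
o1: d²=1 ≤ ρ²=18; F_rep = 40·(0,-1)/1² = (0.0000,-40.0000)
F = F_att + ΣF_rep = (17.5000,-46.2500)
Δp = p'−p = (2.1875,-5.7812); α = Δx/Fx = (35/16) / (35/2) = 1/8
check: Δy/Fy = (-185/32) / (-185/4) = 1/8 ✓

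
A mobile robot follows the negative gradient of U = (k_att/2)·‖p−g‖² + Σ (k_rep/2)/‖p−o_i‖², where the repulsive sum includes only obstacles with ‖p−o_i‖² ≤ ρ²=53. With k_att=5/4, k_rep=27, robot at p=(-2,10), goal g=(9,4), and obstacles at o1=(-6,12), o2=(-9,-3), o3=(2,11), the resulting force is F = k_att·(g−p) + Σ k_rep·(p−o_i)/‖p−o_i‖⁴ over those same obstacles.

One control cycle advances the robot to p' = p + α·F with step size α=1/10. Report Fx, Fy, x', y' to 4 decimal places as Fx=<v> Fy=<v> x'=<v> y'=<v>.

Fx=13.6463 Fy=-7.7284 x'=-0.6354 y'=9.2272

F_att = 5/4·(g−p) = 5/4·(11,-6) = (13.7500,-7.5000)
o1: d²=20 ≤ ρ²=53; F_rep = 27·(4,-2)/20² = (0.2700,-0.1350)
o2: d²=218 > ρ²=53 → inactive
o3: d²=17 ≤ ρ²=53; F_rep = 27·(-4,-1)/17² = (-0.3737,-0.0934)
F = F_att + ΣF_rep = (13.6463,-7.7284)
p' = p + 1/10·F = (-0.6354,9.2272)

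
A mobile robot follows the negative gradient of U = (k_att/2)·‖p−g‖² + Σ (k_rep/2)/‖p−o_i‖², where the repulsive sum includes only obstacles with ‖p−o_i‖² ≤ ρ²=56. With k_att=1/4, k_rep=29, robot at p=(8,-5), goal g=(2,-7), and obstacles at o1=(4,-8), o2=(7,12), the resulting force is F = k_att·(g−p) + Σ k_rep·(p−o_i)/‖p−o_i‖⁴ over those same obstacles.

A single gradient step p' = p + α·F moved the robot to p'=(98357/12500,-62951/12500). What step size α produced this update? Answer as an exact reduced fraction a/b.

α = 1/10

F_att = 1/4·(g−p) = 1/4·(-6,-2) = (-1.5000,-0.5000)
o1: d²=25 ≤ ρ²=56; F_rep = 29·(4,3)/25² = (0.1856,0.1392)
o2: d²=290 > ρ²=56 → inactive
F = F_att + ΣF_rep = (-1.3144,-0.3608)
Δp = p'−p = (-0.1314,-0.0361); α = Δx/Fx = (-1643/12500) / (-1643/1250) = 1/10
check: Δy/Fy = (-451/12500) / (-451/1250) = 1/10 ✓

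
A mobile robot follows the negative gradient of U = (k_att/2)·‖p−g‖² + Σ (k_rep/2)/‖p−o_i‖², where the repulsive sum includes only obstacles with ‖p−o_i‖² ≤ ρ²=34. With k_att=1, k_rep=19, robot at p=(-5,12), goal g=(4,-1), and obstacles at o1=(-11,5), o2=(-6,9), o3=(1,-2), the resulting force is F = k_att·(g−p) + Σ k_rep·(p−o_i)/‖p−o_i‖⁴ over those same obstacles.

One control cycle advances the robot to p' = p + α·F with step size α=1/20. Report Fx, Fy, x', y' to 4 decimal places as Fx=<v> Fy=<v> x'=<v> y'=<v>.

Fx=9.1900 Fy=-12.4300 x'=-4.5405 y'=11.3785

F_att = 1·(g−p) = 1·(9,-13) = (9.0000,-13.0000)
o1: d²=85 > ρ²=34 → inactive
o2: d²=10 ≤ ρ²=34; F_rep = 19·(1,3)/10² = (0.1900,0.5700)
o3: d²=232 > ρ²=34 → inactive
F = F_att + ΣF_rep = (9.1900,-12.4300)
p' = p + 1/20·F = (-4.5405,11.3785)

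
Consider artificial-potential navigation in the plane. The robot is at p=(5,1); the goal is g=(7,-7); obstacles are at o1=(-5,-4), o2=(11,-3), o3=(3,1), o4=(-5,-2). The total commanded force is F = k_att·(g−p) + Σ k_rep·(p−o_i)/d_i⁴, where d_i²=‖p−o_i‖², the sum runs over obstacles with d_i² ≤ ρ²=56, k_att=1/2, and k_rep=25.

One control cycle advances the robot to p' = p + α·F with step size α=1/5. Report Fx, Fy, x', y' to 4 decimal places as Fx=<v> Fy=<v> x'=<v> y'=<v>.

F_att = 1/2·(g−p) = 1/2·(2,-8) = (1.0000,-4.0000)
o1: d²=125 > ρ²=56 → inactive
o2: d²=52 ≤ ρ²=56; F_rep = 25·(-6,4)/52² = (-0.0555,0.0370)
o3: d²=4 ≤ ρ²=56; F_rep = 25·(2,0)/4² = (3.1250,0.0000)
o4: d²=109 > ρ²=56 → inactive
F = F_att + ΣF_rep = (4.0695,-3.9630)
p' = p + 1/5·F = (5.8139,0.2074)

Fx=4.0695 Fy=-3.9630 x'=5.8139 y'=0.2074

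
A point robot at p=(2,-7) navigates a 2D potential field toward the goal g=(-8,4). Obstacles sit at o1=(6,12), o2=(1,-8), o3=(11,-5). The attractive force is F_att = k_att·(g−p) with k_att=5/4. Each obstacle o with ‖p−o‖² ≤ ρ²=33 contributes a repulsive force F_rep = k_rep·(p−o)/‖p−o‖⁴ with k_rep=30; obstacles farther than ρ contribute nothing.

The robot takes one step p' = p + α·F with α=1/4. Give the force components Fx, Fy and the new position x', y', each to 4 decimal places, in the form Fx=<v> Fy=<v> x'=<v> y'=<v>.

Fx=-5.0000 Fy=21.2500 x'=0.7500 y'=-1.6875

F_att = 5/4·(g−p) = 5/4·(-10,11) = (-12.5000,13.7500)
o1: d²=377 > ρ²=33 → inactive
o2: d²=2 ≤ ρ²=33; F_rep = 30·(1,1)/2² = (7.5000,7.5000)
o3: d²=85 > ρ²=33 → inactive
F = F_att + ΣF_rep = (-5.0000,21.2500)
p' = p + 1/4·F = (0.7500,-1.6875)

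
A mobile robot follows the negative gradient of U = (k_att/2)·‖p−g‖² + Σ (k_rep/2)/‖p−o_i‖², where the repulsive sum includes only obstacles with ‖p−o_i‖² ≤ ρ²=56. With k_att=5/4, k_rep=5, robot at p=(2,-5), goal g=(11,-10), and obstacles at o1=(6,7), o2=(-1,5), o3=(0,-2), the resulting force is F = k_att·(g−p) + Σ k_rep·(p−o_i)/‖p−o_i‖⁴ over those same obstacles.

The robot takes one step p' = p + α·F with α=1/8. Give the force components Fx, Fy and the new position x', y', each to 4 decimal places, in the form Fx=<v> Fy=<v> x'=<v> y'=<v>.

Fx=11.3092 Fy=-6.3388 x'=3.4136 y'=-5.7923

F_att = 5/4·(g−p) = 5/4·(9,-5) = (11.2500,-6.2500)
o1: d²=160 > ρ²=56 → inactive
o2: d²=109 > ρ²=56 → inactive
o3: d²=13 ≤ ρ²=56; F_rep = 5·(2,-3)/13² = (0.0592,-0.0888)
F = F_att + ΣF_rep = (11.3092,-6.3388)
p' = p + 1/8·F = (3.4136,-5.7923)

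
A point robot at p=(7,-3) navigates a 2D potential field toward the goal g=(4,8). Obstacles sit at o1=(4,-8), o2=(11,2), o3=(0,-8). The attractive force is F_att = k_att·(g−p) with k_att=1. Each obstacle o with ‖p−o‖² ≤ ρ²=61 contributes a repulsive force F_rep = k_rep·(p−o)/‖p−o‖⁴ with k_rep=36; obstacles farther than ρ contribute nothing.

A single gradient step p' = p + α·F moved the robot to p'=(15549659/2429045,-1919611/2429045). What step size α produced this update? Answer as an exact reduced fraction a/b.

α = 1/5

F_att = 1·(g−p) = 1·(-3,11) = (-3.0000,11.0000)
o1: d²=34 ≤ ρ²=61; F_rep = 36·(3,5)/34² = (0.0934,0.1557)
o2: d²=41 ≤ ρ²=61; F_rep = 36·(-4,-5)/41² = (-0.0857,-0.1071)
o3: d²=74 > ρ²=61 → inactive
F = F_att + ΣF_rep = (-2.9922,11.0486)
Δp = p'−p = (-0.5984,2.2097); α = Δx/Fx = (-1453656/2429045) / (-1453656/485809) = 1/5
check: Δy/Fy = (5367524/2429045) / (5367524/485809) = 1/5 ✓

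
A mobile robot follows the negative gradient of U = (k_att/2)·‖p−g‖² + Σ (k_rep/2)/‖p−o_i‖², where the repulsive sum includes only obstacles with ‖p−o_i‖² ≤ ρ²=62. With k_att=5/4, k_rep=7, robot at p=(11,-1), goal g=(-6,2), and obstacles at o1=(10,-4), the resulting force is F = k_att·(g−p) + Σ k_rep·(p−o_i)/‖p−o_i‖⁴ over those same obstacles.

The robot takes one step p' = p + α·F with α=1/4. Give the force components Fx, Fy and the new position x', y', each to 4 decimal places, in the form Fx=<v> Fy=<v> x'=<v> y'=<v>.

Fx=-21.1800 Fy=3.9600 x'=5.7050 y'=-0.0100

F_att = 5/4·(g−p) = 5/4·(-17,3) = (-21.2500,3.7500)
o1: d²=10 ≤ ρ²=62; F_rep = 7·(1,3)/10² = (0.0700,0.2100)
F = F_att + ΣF_rep = (-21.1800,3.9600)
p' = p + 1/4·F = (5.7050,-0.0100)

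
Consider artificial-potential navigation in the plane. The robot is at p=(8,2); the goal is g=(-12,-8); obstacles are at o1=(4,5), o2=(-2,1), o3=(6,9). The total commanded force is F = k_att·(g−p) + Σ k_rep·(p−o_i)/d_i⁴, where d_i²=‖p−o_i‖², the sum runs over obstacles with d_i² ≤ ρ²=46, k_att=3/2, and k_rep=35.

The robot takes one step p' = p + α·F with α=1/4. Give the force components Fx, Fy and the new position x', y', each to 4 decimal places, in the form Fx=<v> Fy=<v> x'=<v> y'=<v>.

F_att = 3/2·(g−p) = 3/2·(-20,-10) = (-30.0000,-15.0000)
o1: d²=25 ≤ ρ²=46; F_rep = 35·(4,-3)/25² = (0.2240,-0.1680)
o2: d²=101 > ρ²=46 → inactive
o3: d²=53 > ρ²=46 → inactive
F = F_att + ΣF_rep = (-29.7760,-15.1680)
p' = p + 1/4·F = (0.5560,-1.7920)

Fx=-29.7760 Fy=-15.1680 x'=0.5560 y'=-1.7920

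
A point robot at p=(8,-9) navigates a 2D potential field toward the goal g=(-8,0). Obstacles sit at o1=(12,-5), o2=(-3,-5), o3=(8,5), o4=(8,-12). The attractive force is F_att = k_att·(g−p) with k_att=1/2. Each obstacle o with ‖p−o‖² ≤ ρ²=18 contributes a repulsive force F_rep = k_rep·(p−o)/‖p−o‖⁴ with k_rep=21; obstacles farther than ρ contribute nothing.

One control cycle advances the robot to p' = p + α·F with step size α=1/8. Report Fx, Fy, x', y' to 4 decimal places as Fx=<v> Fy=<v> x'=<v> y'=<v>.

Fx=-8.0000 Fy=5.2778 x'=7.0000 y'=-8.3403

F_att = 1/2·(g−p) = 1/2·(-16,9) = (-8.0000,4.5000)
o1: d²=32 > ρ²=18 → inactive
o2: d²=137 > ρ²=18 → inactive
o3: d²=196 > ρ²=18 → inactive
o4: d²=9 ≤ ρ²=18; F_rep = 21·(0,3)/9² = (0.0000,0.7778)
F = F_att + ΣF_rep = (-8.0000,5.2778)
p' = p + 1/8·F = (7.0000,-8.3403)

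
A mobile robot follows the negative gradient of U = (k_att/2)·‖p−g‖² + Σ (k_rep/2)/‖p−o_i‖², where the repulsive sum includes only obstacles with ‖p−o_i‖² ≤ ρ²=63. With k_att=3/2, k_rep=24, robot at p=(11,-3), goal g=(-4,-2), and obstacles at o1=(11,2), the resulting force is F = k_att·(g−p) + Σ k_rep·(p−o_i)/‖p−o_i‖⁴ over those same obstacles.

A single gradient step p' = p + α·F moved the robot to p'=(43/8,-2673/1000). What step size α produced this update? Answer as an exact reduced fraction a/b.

F_att = 3/2·(g−p) = 3/2·(-15,1) = (-22.5000,1.5000)
o1: d²=25 ≤ ρ²=63; F_rep = 24·(0,-5)/25² = (0.0000,-0.1920)
F = F_att + ΣF_rep = (-22.5000,1.3080)
Δp = p'−p = (-5.6250,0.3270); α = Δx/Fx = (-45/8) / (-45/2) = 1/4
check: Δy/Fy = (327/1000) / (327/250) = 1/4 ✓

α = 1/4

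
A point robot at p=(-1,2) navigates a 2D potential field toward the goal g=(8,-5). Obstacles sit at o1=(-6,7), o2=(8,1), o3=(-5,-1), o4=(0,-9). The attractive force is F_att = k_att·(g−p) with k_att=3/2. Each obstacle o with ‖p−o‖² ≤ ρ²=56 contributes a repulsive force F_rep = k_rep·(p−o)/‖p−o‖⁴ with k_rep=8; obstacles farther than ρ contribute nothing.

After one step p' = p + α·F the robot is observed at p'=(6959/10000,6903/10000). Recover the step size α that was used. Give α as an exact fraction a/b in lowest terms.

α = 1/8

F_att = 3/2·(g−p) = 3/2·(9,-7) = (13.5000,-10.5000)
o1: d²=50 ≤ ρ²=56; F_rep = 8·(5,-5)/50² = (0.0160,-0.0160)
o2: d²=82 > ρ²=56 → inactive
o3: d²=25 ≤ ρ²=56; F_rep = 8·(4,3)/25² = (0.0512,0.0384)
o4: d²=122 > ρ²=56 → inactive
F = F_att + ΣF_rep = (13.5672,-10.4776)
Δp = p'−p = (1.6959,-1.3097); α = Δx/Fx = (16959/10000) / (16959/1250) = 1/8
check: Δy/Fy = (-13097/10000) / (-13097/1250) = 1/8 ✓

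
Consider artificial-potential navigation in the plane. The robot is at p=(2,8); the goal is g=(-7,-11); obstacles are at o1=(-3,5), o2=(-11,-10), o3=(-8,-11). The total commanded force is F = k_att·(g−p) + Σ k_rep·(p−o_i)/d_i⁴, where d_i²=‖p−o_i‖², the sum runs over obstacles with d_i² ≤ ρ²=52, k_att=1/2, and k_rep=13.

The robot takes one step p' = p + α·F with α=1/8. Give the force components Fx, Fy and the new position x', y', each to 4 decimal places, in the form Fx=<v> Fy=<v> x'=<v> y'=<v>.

F_att = 1/2·(g−p) = 1/2·(-9,-19) = (-4.5000,-9.5000)
o1: d²=34 ≤ ρ²=52; F_rep = 13·(5,3)/34² = (0.0562,0.0337)
o2: d²=493 > ρ²=52 → inactive
o3: d²=461 > ρ²=52 → inactive
F = F_att + ΣF_rep = (-4.4438,-9.4663)
p' = p + 1/8·F = (1.4445,6.8167)

Fx=-4.4438 Fy=-9.4663 x'=1.4445 y'=6.8167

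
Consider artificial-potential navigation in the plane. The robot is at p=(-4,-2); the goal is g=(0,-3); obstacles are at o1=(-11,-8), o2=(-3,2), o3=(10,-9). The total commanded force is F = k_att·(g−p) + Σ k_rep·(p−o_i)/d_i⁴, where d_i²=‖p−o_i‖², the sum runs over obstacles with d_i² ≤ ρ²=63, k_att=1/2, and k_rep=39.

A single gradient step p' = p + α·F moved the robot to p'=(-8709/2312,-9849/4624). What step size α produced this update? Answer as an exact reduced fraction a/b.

α = 1/8

F_att = 1/2·(g−p) = 1/2·(4,-1) = (2.0000,-0.5000)
o1: d²=85 > ρ²=63 → inactive
o2: d²=17 ≤ ρ²=63; F_rep = 39·(-1,-4)/17² = (-0.1349,-0.5398)
o3: d²=245 > ρ²=63 → inactive
F = F_att + ΣF_rep = (1.8651,-1.0398)
Δp = p'−p = (0.2331,-0.1300); α = Δx/Fx = (539/2312) / (539/289) = 1/8
check: Δy/Fy = (-601/4624) / (-601/578) = 1/8 ✓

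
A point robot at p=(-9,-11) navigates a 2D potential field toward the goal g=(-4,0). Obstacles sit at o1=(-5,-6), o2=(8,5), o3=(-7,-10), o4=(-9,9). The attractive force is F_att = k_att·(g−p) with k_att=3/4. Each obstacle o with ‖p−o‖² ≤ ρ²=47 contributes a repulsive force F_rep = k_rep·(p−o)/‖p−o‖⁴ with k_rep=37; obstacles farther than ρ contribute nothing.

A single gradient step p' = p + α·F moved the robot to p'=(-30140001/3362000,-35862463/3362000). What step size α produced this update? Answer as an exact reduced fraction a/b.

F_att = 3/4·(g−p) = 3/4·(5,11) = (3.7500,8.2500)
o1: d²=41 ≤ ρ²=47; F_rep = 37·(-4,-5)/41² = (-0.0880,-0.1101)
o2: d²=545 > ρ²=47 → inactive
o3: d²=5 ≤ ρ²=47; F_rep = 37·(-2,-1)/5² = (-2.9600,-1.4800)
o4: d²=400 > ρ²=47 → inactive
F = F_att + ΣF_rep = (0.7020,6.6599)
Δp = p'−p = (0.0351,0.3330); α = Δx/Fx = (117999/3362000) / (117999/168100) = 1/20
check: Δy/Fy = (1119537/3362000) / (1119537/168100) = 1/20 ✓

α = 1/20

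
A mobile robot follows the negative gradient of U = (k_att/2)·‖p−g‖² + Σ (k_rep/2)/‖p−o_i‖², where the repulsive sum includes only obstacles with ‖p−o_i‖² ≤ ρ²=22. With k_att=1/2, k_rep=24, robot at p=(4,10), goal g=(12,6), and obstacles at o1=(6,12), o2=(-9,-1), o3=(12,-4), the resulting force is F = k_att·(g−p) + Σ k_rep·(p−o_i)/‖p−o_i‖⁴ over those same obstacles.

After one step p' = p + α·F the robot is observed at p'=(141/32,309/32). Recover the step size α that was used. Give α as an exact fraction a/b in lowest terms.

F_att = 1/2·(g−p) = 1/2·(8,-4) = (4.0000,-2.0000)
o1: d²=8 ≤ ρ²=22; F_rep = 24·(-2,-2)/8² = (-0.7500,-0.7500)
o2: d²=290 > ρ²=22 → inactive
o3: d²=260 > ρ²=22 → inactive
F = F_att + ΣF_rep = (3.2500,-2.7500)
Δp = p'−p = (0.4062,-0.3438); α = Δx/Fx = (13/32) / (13/4) = 1/8
check: Δy/Fy = (-11/32) / (-11/4) = 1/8 ✓

α = 1/8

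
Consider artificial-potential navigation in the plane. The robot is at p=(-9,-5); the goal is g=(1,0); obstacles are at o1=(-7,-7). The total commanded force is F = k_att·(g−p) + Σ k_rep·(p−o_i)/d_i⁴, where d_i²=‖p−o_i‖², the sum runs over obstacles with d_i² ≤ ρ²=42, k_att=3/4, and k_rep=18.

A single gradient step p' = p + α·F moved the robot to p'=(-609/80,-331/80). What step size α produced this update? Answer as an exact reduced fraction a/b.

F_att = 3/4·(g−p) = 3/4·(10,5) = (7.5000,3.7500)
o1: d²=8 ≤ ρ²=42; F_rep = 18·(-2,2)/8² = (-0.5625,0.5625)
F = F_att + ΣF_rep = (6.9375,4.3125)
Δp = p'−p = (1.3875,0.8625); α = Δx/Fx = (111/80) / (111/16) = 1/5
check: Δy/Fy = (69/80) / (69/16) = 1/5 ✓

α = 1/5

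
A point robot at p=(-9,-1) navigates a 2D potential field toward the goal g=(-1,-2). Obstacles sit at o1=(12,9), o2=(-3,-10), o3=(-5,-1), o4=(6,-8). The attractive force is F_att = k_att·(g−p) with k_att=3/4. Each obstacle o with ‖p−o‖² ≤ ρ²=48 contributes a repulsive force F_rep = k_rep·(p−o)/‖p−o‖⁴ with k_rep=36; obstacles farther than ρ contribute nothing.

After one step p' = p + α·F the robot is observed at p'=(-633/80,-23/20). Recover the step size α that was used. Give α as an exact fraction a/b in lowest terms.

α = 1/5

F_att = 3/4·(g−p) = 3/4·(8,-1) = (6.0000,-0.7500)
o1: d²=541 > ρ²=48 → inactive
o2: d²=117 > ρ²=48 → inactive
o3: d²=16 ≤ ρ²=48; F_rep = 36·(-4,0)/16² = (-0.5625,0.0000)
o4: d²=274 > ρ²=48 → inactive
F = F_att + ΣF_rep = (5.4375,-0.7500)
Δp = p'−p = (1.0875,-0.1500); α = Δx/Fx = (87/80) / (87/16) = 1/5
check: Δy/Fy = (-3/20) / (-3/4) = 1/5 ✓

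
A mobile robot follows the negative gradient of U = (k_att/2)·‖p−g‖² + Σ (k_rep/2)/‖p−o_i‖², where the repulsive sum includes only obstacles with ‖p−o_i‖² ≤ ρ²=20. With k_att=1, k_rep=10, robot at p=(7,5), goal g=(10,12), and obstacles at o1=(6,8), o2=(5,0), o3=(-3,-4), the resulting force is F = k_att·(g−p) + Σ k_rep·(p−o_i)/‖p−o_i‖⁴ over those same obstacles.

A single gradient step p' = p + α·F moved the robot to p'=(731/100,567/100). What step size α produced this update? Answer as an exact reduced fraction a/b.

F_att = 1·(g−p) = 1·(3,7) = (3.0000,7.0000)
o1: d²=10 ≤ ρ²=20; F_rep = 10·(1,-3)/10² = (0.1000,-0.3000)
o2: d²=29 > ρ²=20 → inactive
o3: d²=181 > ρ²=20 → inactive
F = F_att + ΣF_rep = (3.1000,6.7000)
Δp = p'−p = (0.3100,0.6700); α = Δx/Fx = (31/100) / (31/10) = 1/10
check: Δy/Fy = (67/100) / (67/10) = 1/10 ✓

α = 1/10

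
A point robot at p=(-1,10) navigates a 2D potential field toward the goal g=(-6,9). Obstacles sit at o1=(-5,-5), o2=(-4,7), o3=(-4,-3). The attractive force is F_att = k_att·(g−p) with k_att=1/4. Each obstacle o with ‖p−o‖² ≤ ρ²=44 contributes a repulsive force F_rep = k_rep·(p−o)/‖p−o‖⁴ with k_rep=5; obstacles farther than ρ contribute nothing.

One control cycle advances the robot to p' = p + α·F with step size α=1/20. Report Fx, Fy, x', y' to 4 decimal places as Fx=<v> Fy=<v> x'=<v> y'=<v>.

F_att = 1/4·(g−p) = 1/4·(-5,-1) = (-1.2500,-0.2500)
o1: d²=241 > ρ²=44 → inactive
o2: d²=18 ≤ ρ²=44; F_rep = 5·(3,3)/18² = (0.0463,0.0463)
o3: d²=178 > ρ²=44 → inactive
F = F_att + ΣF_rep = (-1.2037,-0.2037)
p' = p + 1/20·F = (-1.0602,9.9898)

Fx=-1.2037 Fy=-0.2037 x'=-1.0602 y'=9.9898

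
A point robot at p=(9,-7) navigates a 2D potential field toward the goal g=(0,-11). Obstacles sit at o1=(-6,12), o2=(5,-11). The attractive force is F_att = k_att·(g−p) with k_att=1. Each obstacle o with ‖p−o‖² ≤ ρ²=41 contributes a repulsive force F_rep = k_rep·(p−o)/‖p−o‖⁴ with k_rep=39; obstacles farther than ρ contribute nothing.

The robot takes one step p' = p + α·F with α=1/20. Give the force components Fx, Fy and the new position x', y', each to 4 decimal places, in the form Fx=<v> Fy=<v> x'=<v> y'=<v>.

Fx=-8.8477 Fy=-3.8477 x'=8.5576 y'=-7.1924

F_att = 1·(g−p) = 1·(-9,-4) = (-9.0000,-4.0000)
o1: d²=586 > ρ²=41 → inactive
o2: d²=32 ≤ ρ²=41; F_rep = 39·(4,4)/32² = (0.1523,0.1523)
F = F_att + ΣF_rep = (-8.8477,-3.8477)
p' = p + 1/20·F = (8.5576,-7.1924)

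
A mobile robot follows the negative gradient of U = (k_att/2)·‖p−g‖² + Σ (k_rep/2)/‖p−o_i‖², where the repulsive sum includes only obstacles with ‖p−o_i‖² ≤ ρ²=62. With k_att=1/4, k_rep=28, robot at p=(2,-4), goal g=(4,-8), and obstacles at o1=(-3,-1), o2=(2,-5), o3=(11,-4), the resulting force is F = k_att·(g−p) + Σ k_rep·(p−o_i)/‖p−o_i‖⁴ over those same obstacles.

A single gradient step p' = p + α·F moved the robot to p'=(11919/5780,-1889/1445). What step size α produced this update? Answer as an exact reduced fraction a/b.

α = 1/10

F_att = 1/4·(g−p) = 1/4·(2,-4) = (0.5000,-1.0000)
o1: d²=34 ≤ ρ²=62; F_rep = 28·(5,-3)/34² = (0.1211,-0.0727)
o2: d²=1 ≤ ρ²=62; F_rep = 28·(0,1)/1² = (0.0000,28.0000)
o3: d²=81 > ρ²=62 → inactive
F = F_att + ΣF_rep = (0.6211,26.9273)
Δp = p'−p = (0.0621,2.6927); α = Δx/Fx = (359/5780) / (359/578) = 1/10
check: Δy/Fy = (3891/1445) / (7782/289) = 1/10 ✓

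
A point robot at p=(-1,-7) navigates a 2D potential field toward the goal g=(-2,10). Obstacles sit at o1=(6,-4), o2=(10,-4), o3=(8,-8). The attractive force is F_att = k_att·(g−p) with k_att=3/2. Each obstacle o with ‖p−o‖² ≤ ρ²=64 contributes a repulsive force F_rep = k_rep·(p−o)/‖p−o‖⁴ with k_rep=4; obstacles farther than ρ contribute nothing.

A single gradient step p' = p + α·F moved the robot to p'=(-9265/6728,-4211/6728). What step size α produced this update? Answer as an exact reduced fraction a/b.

F_att = 3/2·(g−p) = 3/2·(-1,17) = (-1.5000,25.5000)
o1: d²=58 ≤ ρ²=64; F_rep = 4·(-7,-3)/58² = (-0.0083,-0.0036)
o2: d²=130 > ρ²=64 → inactive
o3: d²=82 > ρ²=64 → inactive
F = F_att + ΣF_rep = (-1.5083,25.4964)
Δp = p'−p = (-0.3771,6.3741); α = Δx/Fx = (-2537/6728) / (-2537/1682) = 1/4
check: Δy/Fy = (42885/6728) / (42885/1682) = 1/4 ✓

α = 1/4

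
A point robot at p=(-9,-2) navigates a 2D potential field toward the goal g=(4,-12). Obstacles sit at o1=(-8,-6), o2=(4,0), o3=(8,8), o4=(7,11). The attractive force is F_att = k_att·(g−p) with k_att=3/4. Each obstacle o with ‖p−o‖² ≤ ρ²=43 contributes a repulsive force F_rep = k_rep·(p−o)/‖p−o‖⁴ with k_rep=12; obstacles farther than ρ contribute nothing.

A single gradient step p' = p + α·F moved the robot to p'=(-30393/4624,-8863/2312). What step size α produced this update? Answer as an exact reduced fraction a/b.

F_att = 3/4·(g−p) = 3/4·(13,-10) = (9.7500,-7.5000)
o1: d²=17 ≤ ρ²=43; F_rep = 12·(-1,4)/17² = (-0.0415,0.1661)
o2: d²=173 > ρ²=43 → inactive
o3: d²=389 > ρ²=43 → inactive
o4: d²=425 > ρ²=43 → inactive
F = F_att + ΣF_rep = (9.7085,-7.3339)
Δp = p'−p = (2.4271,-1.8335); α = Δx/Fx = (11223/4624) / (11223/1156) = 1/4
check: Δy/Fy = (-4239/2312) / (-4239/578) = 1/4 ✓

α = 1/4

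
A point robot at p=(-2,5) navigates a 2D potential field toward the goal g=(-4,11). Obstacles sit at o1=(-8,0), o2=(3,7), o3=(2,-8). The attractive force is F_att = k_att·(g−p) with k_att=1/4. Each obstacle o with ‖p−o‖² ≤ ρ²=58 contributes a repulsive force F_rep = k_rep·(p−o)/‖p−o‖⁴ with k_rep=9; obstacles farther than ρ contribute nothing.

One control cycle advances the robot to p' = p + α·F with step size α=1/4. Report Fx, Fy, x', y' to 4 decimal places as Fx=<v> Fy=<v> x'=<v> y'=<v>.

Fx=-0.5535 Fy=1.4786 x'=-2.1384 y'=5.3696

F_att = 1/4·(g−p) = 1/4·(-2,6) = (-0.5000,1.5000)
o1: d²=61 > ρ²=58 → inactive
o2: d²=29 ≤ ρ²=58; F_rep = 9·(-5,-2)/29² = (-0.0535,-0.0214)
o3: d²=185 > ρ²=58 → inactive
F = F_att + ΣF_rep = (-0.5535,1.4786)
p' = p + 1/4·F = (-2.1384,5.3696)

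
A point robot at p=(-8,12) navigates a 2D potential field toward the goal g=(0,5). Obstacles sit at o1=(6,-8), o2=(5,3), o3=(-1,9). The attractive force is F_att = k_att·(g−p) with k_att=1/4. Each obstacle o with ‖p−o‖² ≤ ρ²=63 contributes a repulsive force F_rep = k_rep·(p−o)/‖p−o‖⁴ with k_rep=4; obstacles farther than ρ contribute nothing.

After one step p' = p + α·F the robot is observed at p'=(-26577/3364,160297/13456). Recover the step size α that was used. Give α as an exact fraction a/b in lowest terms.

α = 1/20

F_att = 1/4·(g−p) = 1/4·(8,-7) = (2.0000,-1.7500)
o1: d²=596 > ρ²=63 → inactive
o2: d²=250 > ρ²=63 → inactive
o3: d²=58 ≤ ρ²=63; F_rep = 4·(-7,3)/58² = (-0.0083,0.0036)
F = F_att + ΣF_rep = (1.9917,-1.7464)
Δp = p'−p = (0.0996,-0.0873); α = Δx/Fx = (335/3364) / (1675/841) = 1/20
check: Δy/Fy = (-1175/13456) / (-5875/3364) = 1/20 ✓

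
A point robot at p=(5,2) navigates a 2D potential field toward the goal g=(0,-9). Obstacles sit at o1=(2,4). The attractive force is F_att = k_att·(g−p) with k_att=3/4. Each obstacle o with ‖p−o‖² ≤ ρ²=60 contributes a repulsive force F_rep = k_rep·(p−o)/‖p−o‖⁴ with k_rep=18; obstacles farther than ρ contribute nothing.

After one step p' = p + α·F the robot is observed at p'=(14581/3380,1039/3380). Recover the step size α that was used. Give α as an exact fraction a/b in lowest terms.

F_att = 3/4·(g−p) = 3/4·(-5,-11) = (-3.7500,-8.2500)
o1: d²=13 ≤ ρ²=60; F_rep = 18·(3,-2)/13² = (0.3195,-0.2130)
F = F_att + ΣF_rep = (-3.4305,-8.4630)
Δp = p'−p = (-0.6861,-1.6926); α = Δx/Fx = (-2319/3380) / (-2319/676) = 1/5
check: Δy/Fy = (-5721/3380) / (-5721/676) = 1/5 ✓

α = 1/5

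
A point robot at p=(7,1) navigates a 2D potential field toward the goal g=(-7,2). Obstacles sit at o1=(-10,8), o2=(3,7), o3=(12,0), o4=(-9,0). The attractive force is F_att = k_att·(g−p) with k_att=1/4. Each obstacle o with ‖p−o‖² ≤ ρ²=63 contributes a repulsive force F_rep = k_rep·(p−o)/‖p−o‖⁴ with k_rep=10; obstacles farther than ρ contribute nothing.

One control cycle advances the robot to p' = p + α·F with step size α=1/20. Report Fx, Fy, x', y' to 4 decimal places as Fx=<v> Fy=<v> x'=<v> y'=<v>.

F_att = 1/4·(g−p) = 1/4·(-14,1) = (-3.5000,0.2500)
o1: d²=338 > ρ²=63 → inactive
o2: d²=52 ≤ ρ²=63; F_rep = 10·(4,-6)/52² = (0.0148,-0.0222)
o3: d²=26 ≤ ρ²=63; F_rep = 10·(-5,1)/26² = (-0.0740,0.0148)
o4: d²=257 > ρ²=63 → inactive
F = F_att + ΣF_rep = (-3.5592,0.2426)
p' = p + 1/20·F = (6.8220,1.0121)

Fx=-3.5592 Fy=0.2426 x'=6.8220 y'=1.0121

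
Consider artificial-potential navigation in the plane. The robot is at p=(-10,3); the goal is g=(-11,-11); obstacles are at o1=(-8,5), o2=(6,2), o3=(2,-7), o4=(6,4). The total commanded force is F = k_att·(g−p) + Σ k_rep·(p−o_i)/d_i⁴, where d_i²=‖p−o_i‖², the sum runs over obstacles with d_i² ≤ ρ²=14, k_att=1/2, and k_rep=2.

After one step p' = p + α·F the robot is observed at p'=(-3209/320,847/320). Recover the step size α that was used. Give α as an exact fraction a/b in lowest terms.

α = 1/20

F_att = 1/2·(g−p) = 1/2·(-1,-14) = (-0.5000,-7.0000)
o1: d²=8 ≤ ρ²=14; F_rep = 2·(-2,-2)/8² = (-0.0625,-0.0625)
o2: d²=257 > ρ²=14 → inactive
o3: d²=244 > ρ²=14 → inactive
o4: d²=257 > ρ²=14 → inactive
F = F_att + ΣF_rep = (-0.5625,-7.0625)
Δp = p'−p = (-0.0281,-0.3531); α = Δx/Fx = (-9/320) / (-9/16) = 1/20
check: Δy/Fy = (-113/320) / (-113/16) = 1/20 ✓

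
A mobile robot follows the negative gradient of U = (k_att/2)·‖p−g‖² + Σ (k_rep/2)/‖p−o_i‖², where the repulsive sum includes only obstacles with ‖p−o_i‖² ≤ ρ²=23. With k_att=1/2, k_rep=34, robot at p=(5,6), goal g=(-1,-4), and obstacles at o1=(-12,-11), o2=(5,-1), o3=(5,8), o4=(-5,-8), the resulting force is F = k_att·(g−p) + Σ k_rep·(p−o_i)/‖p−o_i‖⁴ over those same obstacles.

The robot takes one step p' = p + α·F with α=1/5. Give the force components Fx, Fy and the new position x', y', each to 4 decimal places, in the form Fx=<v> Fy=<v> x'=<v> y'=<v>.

F_att = 1/2·(g−p) = 1/2·(-6,-10) = (-3.0000,-5.0000)
o1: d²=578 > ρ²=23 → inactive
o2: d²=49 > ρ²=23 → inactive
o3: d²=4 ≤ ρ²=23; F_rep = 34·(0,-2)/4² = (0.0000,-4.2500)
o4: d²=296 > ρ²=23 → inactive
F = F_att + ΣF_rep = (-3.0000,-9.2500)
p' = p + 1/5·F = (4.4000,4.1500)

Fx=-3.0000 Fy=-9.2500 x'=4.4000 y'=4.1500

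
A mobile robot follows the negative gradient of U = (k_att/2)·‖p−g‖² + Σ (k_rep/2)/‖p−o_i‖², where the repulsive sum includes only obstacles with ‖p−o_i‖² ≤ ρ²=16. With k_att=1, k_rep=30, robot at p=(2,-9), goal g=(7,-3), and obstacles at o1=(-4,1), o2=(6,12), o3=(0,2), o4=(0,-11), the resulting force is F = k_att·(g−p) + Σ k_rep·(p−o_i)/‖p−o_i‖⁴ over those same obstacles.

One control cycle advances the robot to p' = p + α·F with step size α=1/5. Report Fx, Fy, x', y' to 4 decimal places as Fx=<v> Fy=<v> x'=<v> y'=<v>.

Fx=5.9375 Fy=6.9375 x'=3.1875 y'=-7.6125

F_att = 1·(g−p) = 1·(5,6) = (5.0000,6.0000)
o1: d²=136 > ρ²=16 → inactive
o2: d²=457 > ρ²=16 → inactive
o3: d²=125 > ρ²=16 → inactive
o4: d²=8 ≤ ρ²=16; F_rep = 30·(2,2)/8² = (0.9375,0.9375)
F = F_att + ΣF_rep = (5.9375,6.9375)
p' = p + 1/5·F = (3.1875,-7.6125)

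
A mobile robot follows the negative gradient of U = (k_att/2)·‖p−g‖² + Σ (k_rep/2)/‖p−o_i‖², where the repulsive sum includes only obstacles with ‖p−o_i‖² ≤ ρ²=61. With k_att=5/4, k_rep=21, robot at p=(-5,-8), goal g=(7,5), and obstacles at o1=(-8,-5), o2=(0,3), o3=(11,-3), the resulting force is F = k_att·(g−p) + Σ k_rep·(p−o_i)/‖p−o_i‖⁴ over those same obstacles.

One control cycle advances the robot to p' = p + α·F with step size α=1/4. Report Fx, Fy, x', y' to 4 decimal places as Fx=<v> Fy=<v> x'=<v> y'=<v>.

F_att = 5/4·(g−p) = 5/4·(12,13) = (15.0000,16.2500)
o1: d²=18 ≤ ρ²=61; F_rep = 21·(3,-3)/18² = (0.1944,-0.1944)
o2: d²=146 > ρ²=61 → inactive
o3: d²=281 > ρ²=61 → inactive
F = F_att + ΣF_rep = (15.1944,16.0556)
p' = p + 1/4·F = (-1.2014,-3.9861)

Fx=15.1944 Fy=16.0556 x'=-1.2014 y'=-3.9861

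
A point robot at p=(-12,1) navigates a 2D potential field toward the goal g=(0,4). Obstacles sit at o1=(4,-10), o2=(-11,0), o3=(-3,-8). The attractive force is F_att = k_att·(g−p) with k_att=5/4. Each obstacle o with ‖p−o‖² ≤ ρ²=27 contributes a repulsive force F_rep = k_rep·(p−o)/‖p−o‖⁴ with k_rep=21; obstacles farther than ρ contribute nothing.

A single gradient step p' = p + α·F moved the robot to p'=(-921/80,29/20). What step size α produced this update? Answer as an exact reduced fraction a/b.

α = 1/20

F_att = 5/4·(g−p) = 5/4·(12,3) = (15.0000,3.7500)
o1: d²=377 > ρ²=27 → inactive
o2: d²=2 ≤ ρ²=27; F_rep = 21·(-1,1)/2² = (-5.2500,5.2500)
o3: d²=162 > ρ²=27 → inactive
F = F_att + ΣF_rep = (9.7500,9.0000)
Δp = p'−p = (0.4875,0.4500); α = Δx/Fx = (39/80) / (39/4) = 1/20
check: Δy/Fy = (9/20) / (9) = 1/20 ✓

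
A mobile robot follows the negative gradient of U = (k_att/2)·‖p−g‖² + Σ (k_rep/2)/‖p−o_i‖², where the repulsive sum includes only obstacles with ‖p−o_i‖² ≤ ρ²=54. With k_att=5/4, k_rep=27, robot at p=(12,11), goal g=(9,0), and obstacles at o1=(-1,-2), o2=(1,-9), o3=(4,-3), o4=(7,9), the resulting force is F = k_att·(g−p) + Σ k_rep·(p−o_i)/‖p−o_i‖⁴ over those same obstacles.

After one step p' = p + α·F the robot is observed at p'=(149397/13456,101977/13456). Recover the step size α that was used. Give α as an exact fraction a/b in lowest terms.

α = 1/4

F_att = 5/4·(g−p) = 5/4·(-3,-11) = (-3.7500,-13.7500)
o1: d²=338 > ρ²=54 → inactive
o2: d²=521 > ρ²=54 → inactive
o3: d²=260 > ρ²=54 → inactive
o4: d²=29 ≤ ρ²=54; F_rep = 27·(5,2)/29² = (0.1605,0.0642)
F = F_att + ΣF_rep = (-3.5895,-13.6858)
Δp = p'−p = (-0.8974,-3.4214); α = Δx/Fx = (-12075/13456) / (-12075/3364) = 1/4
check: Δy/Fy = (-46039/13456) / (-46039/3364) = 1/4 ✓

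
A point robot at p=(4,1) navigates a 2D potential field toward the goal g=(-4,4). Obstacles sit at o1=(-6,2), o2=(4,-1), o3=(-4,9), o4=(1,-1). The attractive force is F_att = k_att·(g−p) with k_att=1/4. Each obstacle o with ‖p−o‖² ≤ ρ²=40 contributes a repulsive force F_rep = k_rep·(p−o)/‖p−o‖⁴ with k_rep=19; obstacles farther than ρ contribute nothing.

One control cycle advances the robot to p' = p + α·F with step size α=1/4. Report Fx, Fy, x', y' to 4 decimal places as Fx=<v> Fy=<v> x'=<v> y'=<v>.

Fx=-1.6627 Fy=3.3499 x'=3.5843 y'=1.8375

F_att = 1/4·(g−p) = 1/4·(-8,3) = (-2.0000,0.7500)
o1: d²=101 > ρ²=40 → inactive
o2: d²=4 ≤ ρ²=40; F_rep = 19·(0,2)/4² = (0.0000,2.3750)
o3: d²=128 > ρ²=40 → inactive
o4: d²=13 ≤ ρ²=40; F_rep = 19·(3,2)/13² = (0.3373,0.2249)
F = F_att + ΣF_rep = (-1.6627,3.3499)
p' = p + 1/4·F = (3.5843,1.8375)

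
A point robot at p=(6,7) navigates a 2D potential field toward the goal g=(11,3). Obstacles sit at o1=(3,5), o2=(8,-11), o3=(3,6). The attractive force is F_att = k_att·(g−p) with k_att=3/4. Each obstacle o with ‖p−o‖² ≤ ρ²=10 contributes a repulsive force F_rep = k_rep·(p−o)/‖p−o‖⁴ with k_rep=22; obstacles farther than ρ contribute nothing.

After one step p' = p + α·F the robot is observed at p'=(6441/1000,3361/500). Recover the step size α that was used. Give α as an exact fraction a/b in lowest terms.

α = 1/10

F_att = 3/4·(g−p) = 3/4·(5,-4) = (3.7500,-3.0000)
o1: d²=13 > ρ²=10 → inactive
o2: d²=328 > ρ²=10 → inactive
o3: d²=10 ≤ ρ²=10; F_rep = 22·(3,1)/10² = (0.6600,0.2200)
F = F_att + ΣF_rep = (4.4100,-2.7800)
Δp = p'−p = (0.4410,-0.2780); α = Δx/Fx = (441/1000) / (441/100) = 1/10
check: Δy/Fy = (-139/500) / (-139/50) = 1/10 ✓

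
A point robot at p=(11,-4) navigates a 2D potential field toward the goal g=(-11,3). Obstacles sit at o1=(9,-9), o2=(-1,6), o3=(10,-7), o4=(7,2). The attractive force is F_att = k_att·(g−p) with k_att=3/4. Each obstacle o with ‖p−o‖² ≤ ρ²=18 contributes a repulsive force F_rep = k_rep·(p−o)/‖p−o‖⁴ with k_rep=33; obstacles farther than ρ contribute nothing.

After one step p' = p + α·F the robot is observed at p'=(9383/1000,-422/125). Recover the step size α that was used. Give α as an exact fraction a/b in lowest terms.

F_att = 3/4·(g−p) = 3/4·(-22,7) = (-16.5000,5.2500)
o1: d²=29 > ρ²=18 → inactive
o2: d²=244 > ρ²=18 → inactive
o3: d²=10 ≤ ρ²=18; F_rep = 33·(1,3)/10² = (0.3300,0.9900)
o4: d²=52 > ρ²=18 → inactive
F = F_att + ΣF_rep = (-16.1700,6.2400)
Δp = p'−p = (-1.6170,0.6240); α = Δx/Fx = (-1617/1000) / (-1617/100) = 1/10
check: Δy/Fy = (78/125) / (156/25) = 1/10 ✓

α = 1/10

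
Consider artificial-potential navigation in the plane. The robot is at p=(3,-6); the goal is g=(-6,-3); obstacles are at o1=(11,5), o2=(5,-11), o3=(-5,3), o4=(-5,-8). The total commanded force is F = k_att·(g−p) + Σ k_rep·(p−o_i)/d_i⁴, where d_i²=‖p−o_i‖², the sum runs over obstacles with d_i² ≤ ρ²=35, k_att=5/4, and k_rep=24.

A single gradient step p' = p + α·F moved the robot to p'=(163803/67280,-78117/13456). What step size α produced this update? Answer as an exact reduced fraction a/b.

α = 1/20

F_att = 5/4·(g−p) = 5/4·(-9,3) = (-11.2500,3.7500)
o1: d²=185 > ρ²=35 → inactive
o2: d²=29 ≤ ρ²=35; F_rep = 24·(-2,5)/29² = (-0.0571,0.1427)
o3: d²=145 > ρ²=35 → inactive
o4: d²=68 > ρ²=35 → inactive
F = F_att + ΣF_rep = (-11.3071,3.8927)
Δp = p'−p = (-0.5654,0.1946); α = Δx/Fx = (-38037/67280) / (-38037/3364) = 1/20
check: Δy/Fy = (2619/13456) / (13095/3364) = 1/20 ✓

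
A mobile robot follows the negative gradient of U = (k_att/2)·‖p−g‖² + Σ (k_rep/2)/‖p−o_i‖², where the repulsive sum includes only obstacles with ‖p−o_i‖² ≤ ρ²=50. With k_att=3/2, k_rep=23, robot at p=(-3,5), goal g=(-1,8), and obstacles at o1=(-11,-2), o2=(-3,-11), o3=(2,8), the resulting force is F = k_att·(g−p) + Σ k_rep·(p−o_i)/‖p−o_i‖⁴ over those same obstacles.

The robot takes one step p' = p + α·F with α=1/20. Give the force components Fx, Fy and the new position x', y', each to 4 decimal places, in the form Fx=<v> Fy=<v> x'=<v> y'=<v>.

Fx=2.9005 Fy=4.4403 x'=-2.8550 y'=5.2220

F_att = 3/2·(g−p) = 3/2·(2,3) = (3.0000,4.5000)
o1: d²=113 > ρ²=50 → inactive
o2: d²=256 > ρ²=50 → inactive
o3: d²=34 ≤ ρ²=50; F_rep = 23·(-5,-3)/34² = (-0.0995,-0.0597)
F = F_att + ΣF_rep = (2.9005,4.4403)
p' = p + 1/20·F = (-2.8550,5.2220)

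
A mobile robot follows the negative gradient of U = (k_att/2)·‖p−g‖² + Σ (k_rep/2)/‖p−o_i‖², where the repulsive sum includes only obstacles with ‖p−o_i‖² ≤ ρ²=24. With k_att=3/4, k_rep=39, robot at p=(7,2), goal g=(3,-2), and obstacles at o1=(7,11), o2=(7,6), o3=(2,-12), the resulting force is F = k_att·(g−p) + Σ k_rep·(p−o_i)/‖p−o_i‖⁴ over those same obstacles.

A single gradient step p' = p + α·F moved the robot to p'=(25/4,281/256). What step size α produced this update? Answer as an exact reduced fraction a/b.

F_att = 3/4·(g−p) = 3/4·(-4,-4) = (-3.0000,-3.0000)
o1: d²=81 > ρ²=24 → inactive
o2: d²=16 ≤ ρ²=24; F_rep = 39·(0,-4)/16² = (0.0000,-0.6094)
o3: d²=221 > ρ²=24 → inactive
F = F_att + ΣF_rep = (-3.0000,-3.6094)
Δp = p'−p = (-0.7500,-0.9023); α = Δx/Fx = (-3/4) / (-3) = 1/4
check: Δy/Fy = (-231/256) / (-231/64) = 1/4 ✓

α = 1/4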